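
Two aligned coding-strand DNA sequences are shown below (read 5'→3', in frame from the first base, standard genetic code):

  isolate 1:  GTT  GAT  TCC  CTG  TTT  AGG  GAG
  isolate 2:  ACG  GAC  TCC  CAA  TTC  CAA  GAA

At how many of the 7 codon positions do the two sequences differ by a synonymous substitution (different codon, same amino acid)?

3

Codon 1: GTT Val / ACG Thr — nonsynonymous.
Codon 2: GAT Asp / GAC Asp — synonymous.
Codon 3: TCC Ser / TCC Ser — identical.
Codon 4: CTG Leu / CAA Gln — nonsynonymous.
Codon 5: TTT Phe / TTC Phe — synonymous.
Codon 6: AGG Arg / CAA Gln — nonsynonymous.
Codon 7: GAG Glu / GAA Glu — synonymous.
Synonymous differences: 3.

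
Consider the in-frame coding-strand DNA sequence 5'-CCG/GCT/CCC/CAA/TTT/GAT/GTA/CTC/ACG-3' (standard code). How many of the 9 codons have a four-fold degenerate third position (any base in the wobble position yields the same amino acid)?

6

Codon 1 CCG (Pro): third position 4-fold.
Codon 2 GCT (Ala): third position 4-fold.
Codon 3 CCC (Pro): third position 4-fold.
Codon 4 CAA (Gln): third position 2-fold.
Codon 5 TTT (Phe): third position 2-fold.
Codon 6 GAT (Asp): third position 2-fold.
Codon 7 GTA (Val): third position 4-fold.
Codon 8 CTC (Leu): third position 4-fold.
Codon 9 ACG (Thr): third position 4-fold.
Four-fold degenerate third positions: 6.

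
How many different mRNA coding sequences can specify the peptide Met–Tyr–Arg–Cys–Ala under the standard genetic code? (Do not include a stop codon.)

96

Met: 1 codon.
Tyr: 2 codons.
Arg: 6 codons.
Cys: 2 codons.
Ala: 4 codons.
1 × 2 × 6 × 2 × 4 = 96.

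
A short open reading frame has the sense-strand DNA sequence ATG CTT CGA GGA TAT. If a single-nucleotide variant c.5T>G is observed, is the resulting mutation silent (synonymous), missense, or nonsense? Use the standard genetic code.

missense

Position 5 falls in codon 2: CTT → Leu.
After the substitution the codon is CGT → Arg.
Leu ≠ Arg, so this is a missense mutation.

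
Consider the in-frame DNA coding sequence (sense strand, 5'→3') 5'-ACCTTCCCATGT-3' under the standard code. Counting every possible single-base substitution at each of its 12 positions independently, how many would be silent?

8

Codon 1 (ACC, Thr): 3 synonymous substitutions.
Codon 2 (TTC, Phe): 1 synonymous substitution.
Codon 3 (CCA, Pro): 3 synonymous substitutions.
Codon 4 (TGT, Cys): 1 synonymous substitution.
Total: 3 + 1 + 3 + 1 = 8.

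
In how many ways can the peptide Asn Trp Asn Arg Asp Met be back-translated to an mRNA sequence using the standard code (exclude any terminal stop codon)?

Asn: 2 codons.
Trp: 1 codon.
Asn: 2 codons.
Arg: 6 codons.
Asp: 2 codons.
Met: 1 codon.
2 × 1 × 2 × 6 × 2 × 1 = 48.

48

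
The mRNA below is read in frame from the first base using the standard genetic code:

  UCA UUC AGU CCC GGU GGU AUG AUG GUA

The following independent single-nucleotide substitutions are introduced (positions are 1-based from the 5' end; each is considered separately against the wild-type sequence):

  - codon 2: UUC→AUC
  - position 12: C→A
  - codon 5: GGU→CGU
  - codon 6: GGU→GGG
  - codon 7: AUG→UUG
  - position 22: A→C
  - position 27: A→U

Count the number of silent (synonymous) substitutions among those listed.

Codon 2: UUC (Phe) → AUC (Ile) — missense.
Codon 4: CCC (Pro) → CCA (Pro) — synonymous.
Codon 5: GGU (Gly) → CGU (Arg) — missense.
Codon 6: GGU (Gly) → GGG (Gly) — synonymous.
Codon 7: AUG (Met) → UUG (Leu) — missense.
Codon 8: AUG (Met) → CUG (Leu) — missense.
Codon 9: GUA (Val) → GUU (Val) — synonymous.
Synonymous: 3 of 7.

3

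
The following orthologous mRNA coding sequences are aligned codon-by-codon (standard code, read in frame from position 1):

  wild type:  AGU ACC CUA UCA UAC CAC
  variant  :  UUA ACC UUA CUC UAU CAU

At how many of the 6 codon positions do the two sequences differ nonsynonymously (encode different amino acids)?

Codon 1: AGU Ser / UUA Leu — nonsynonymous.
Codon 2: ACC Thr / ACC Thr — identical.
Codon 3: CUA Leu / UUA Leu — synonymous.
Codon 4: UCA Ser / CUC Leu — nonsynonymous.
Codon 5: UAC Tyr / UAU Tyr — synonymous.
Codon 6: CAC His / CAU His — synonymous.
Nonsynonymous differences: 2.

2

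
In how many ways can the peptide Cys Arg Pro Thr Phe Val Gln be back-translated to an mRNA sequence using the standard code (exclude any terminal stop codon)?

Cys: 2 codons.
Arg: 6 codons.
Pro: 4 codons.
Thr: 4 codons.
Phe: 2 codons.
Val: 4 codons.
Gln: 2 codons.
2 × 6 × 4 × 4 × 2 × 4 × 2 = 3072.

3072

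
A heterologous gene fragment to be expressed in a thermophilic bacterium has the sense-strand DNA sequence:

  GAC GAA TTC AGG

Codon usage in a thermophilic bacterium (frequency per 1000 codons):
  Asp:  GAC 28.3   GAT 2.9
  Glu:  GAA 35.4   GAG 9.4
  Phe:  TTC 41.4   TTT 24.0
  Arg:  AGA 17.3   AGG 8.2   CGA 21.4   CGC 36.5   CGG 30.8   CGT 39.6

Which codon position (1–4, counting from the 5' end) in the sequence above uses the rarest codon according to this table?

4

Codon 1 GAC (Asp): 28.3 per 1000.
Codon 2 GAA (Glu): 35.4 per 1000.
Codon 3 TTC (Phe): 41.4 per 1000.
Codon 4 AGG (Arg): 8.2 per 1000.
Lowest frequency is 8.2 at codon 4.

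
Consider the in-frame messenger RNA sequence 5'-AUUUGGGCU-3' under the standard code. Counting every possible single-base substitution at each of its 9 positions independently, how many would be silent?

Codon 1 (AUU, Ile): 2 synonymous substitutions.
Codon 2 (UGG, Trp): 0 synonymous substitutions.
Codon 3 (GCU, Ala): 3 synonymous substitutions.
Total: 2 + 0 + 3 = 5.

5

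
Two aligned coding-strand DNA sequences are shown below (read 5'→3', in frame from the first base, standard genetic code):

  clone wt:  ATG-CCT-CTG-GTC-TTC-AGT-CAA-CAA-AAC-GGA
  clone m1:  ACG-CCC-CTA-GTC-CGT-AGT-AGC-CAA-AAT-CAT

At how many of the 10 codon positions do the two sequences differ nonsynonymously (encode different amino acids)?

Codon 1: ATG Met / ACG Thr — nonsynonymous.
Codon 2: CCT Pro / CCC Pro — synonymous.
Codon 3: CTG Leu / CTA Leu — synonymous.
Codon 4: GTC Val / GTC Val — identical.
Codon 5: TTC Phe / CGT Arg — nonsynonymous.
Codon 6: AGT Ser / AGT Ser — identical.
Codon 7: CAA Gln / AGC Ser — nonsynonymous.
Codon 8: CAA Gln / CAA Gln — identical.
Codon 9: AAC Asn / AAT Asn — synonymous.
Codon 10: GGA Gly / CAT His — nonsynonymous.
Nonsynonymous differences: 4.

4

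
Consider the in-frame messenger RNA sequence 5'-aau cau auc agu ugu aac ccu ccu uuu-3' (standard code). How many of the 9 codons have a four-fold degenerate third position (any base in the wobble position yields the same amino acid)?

2

Codon 1 AAU (Asn): third position 2-fold.
Codon 2 CAU (His): third position 2-fold.
Codon 3 AUC (Ile): third position 3-fold.
Codon 4 AGU (Ser): third position 2-fold.
Codon 5 UGU (Cys): third position 2-fold.
Codon 6 AAC (Asn): third position 2-fold.
Codon 7 CCU (Pro): third position 4-fold.
Codon 8 CCU (Pro): third position 4-fold.
Codon 9 UUU (Phe): third position 2-fold.
Four-fold degenerate third positions: 2.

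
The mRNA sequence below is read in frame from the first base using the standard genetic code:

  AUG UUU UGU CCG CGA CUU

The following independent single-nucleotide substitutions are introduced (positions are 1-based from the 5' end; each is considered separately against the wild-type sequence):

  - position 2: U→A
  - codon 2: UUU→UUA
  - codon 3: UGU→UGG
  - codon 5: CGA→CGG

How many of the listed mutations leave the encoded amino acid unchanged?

Codon 1: AUG (Met) → AAG (Lys) — missense.
Codon 2: UUU (Phe) → UUA (Leu) — missense.
Codon 3: UGU (Cys) → UGG (Trp) — missense.
Codon 5: CGA (Arg) → CGG (Arg) — synonymous.
Synonymous: 1 of 4.

1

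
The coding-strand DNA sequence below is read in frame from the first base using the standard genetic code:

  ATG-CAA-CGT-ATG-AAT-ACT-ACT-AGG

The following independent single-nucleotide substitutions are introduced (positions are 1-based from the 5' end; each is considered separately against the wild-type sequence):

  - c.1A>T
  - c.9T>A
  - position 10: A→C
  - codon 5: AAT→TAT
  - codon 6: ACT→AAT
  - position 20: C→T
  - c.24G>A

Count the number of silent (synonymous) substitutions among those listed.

Codon 1: ATG (Met) → TTG (Leu) — missense.
Codon 3: CGT (Arg) → CGA (Arg) — synonymous.
Codon 4: ATG (Met) → CTG (Leu) — missense.
Codon 5: AAT (Asn) → TAT (Tyr) — missense.
Codon 6: ACT (Thr) → AAT (Asn) — missense.
Codon 7: ACT (Thr) → ATT (Ile) — missense.
Codon 8: AGG (Arg) → AGA (Arg) — synonymous.
Synonymous: 2 of 7.

2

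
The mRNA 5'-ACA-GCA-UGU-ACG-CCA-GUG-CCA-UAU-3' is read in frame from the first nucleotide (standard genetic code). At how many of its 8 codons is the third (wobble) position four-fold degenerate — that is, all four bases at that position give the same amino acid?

6

Codon 1 ACA (Thr): third position 4-fold.
Codon 2 GCA (Ala): third position 4-fold.
Codon 3 UGU (Cys): third position 2-fold.
Codon 4 ACG (Thr): third position 4-fold.
Codon 5 CCA (Pro): third position 4-fold.
Codon 6 GUG (Val): third position 4-fold.
Codon 7 CCA (Pro): third position 4-fold.
Codon 8 UAU (Tyr): third position 2-fold.
Four-fold degenerate third positions: 6.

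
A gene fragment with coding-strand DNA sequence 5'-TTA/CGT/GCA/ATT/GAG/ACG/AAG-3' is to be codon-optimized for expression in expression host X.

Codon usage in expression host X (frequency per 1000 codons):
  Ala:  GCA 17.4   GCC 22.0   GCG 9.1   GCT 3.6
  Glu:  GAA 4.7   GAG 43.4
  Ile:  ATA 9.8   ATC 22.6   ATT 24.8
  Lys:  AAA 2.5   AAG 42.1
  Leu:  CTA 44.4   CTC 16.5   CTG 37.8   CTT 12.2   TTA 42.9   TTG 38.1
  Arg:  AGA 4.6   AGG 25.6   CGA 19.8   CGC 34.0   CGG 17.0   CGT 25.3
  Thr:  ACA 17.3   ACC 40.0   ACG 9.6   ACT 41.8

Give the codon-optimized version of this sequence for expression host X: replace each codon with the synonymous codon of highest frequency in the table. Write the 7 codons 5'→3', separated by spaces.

CTA CGC GCC ATT GAG ACT AAG

Codon 1 (Leu): best is CTA at 44.4.
Codon 2 (Arg): best is CGC at 34.0.
Codon 3 (Ala): best is GCC at 22.0.
Codon 4 (Ile): best is ATT at 24.8.
Codon 5 (Glu): best is GAG at 43.4.
Codon 6 (Thr): best is ACT at 41.8.
Codon 7 (Lys): best is AAG at 42.1.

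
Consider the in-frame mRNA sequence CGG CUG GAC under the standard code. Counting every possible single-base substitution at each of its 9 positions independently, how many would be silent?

9

Codon 1 (CGG, Arg): 4 synonymous substitutions.
Codon 2 (CUG, Leu): 4 synonymous substitutions.
Codon 3 (GAC, Asp): 1 synonymous substitution.
Total: 4 + 4 + 1 = 9.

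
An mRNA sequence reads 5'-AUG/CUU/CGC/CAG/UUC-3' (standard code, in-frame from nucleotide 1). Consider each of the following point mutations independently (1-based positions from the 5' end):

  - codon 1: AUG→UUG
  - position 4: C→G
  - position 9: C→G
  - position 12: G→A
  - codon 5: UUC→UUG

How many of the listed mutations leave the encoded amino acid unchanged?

2

Codon 1: AUG (Met) → UUG (Leu) — missense.
Codon 2: CUU (Leu) → GUU (Val) — missense.
Codon 3: CGC (Arg) → CGG (Arg) — synonymous.
Codon 4: CAG (Gln) → CAA (Gln) — synonymous.
Codon 5: UUC (Phe) → UUG (Leu) — missense.
Synonymous: 2 of 5.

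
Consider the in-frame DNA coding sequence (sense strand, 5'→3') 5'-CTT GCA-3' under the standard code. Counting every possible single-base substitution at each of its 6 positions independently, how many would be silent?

6

Codon 1 (CTT, Leu): 3 synonymous substitutions.
Codon 2 (GCA, Ala): 3 synonymous substitutions.
Total: 3 + 3 = 6.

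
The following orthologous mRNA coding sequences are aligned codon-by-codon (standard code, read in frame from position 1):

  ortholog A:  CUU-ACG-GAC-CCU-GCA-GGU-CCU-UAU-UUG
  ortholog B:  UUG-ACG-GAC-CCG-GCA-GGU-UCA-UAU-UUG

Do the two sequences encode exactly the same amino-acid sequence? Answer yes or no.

no

Codon 1: CUU Leu / UUG Leu — synonymous.
Codon 2: ACG Thr / ACG Thr — identical.
Codon 3: GAC Asp / GAC Asp — identical.
Codon 4: CCU Pro / CCG Pro — synonymous.
Codon 5: GCA Ala / GCA Ala — identical.
Codon 6: GGU Gly / GGU Gly — identical.
Codon 7: CCU Pro / UCA Ser — nonsynonymous.
Codon 8: UAU Tyr / UAU Tyr — identical.
Codon 9: UUG Leu / UUG Leu — identical.
Nonsynonymous differences: 1 → different protein.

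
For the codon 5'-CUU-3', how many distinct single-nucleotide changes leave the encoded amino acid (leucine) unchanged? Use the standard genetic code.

Position 1: none → 0 synonymous.
Position 2: none → 0 synonymous.
Position 3: CUC, CUA, CUG → 3 synonymous.
Total: 0 + 0 + 3 = 3.

3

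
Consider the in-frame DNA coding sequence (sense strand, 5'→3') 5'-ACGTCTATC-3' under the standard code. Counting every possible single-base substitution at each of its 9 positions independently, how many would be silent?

8

Codon 1 (ACG, Thr): 3 synonymous substitutions.
Codon 2 (TCT, Ser): 3 synonymous substitutions.
Codon 3 (ATC, Ile): 2 synonymous substitutions.
Total: 3 + 3 + 2 = 8.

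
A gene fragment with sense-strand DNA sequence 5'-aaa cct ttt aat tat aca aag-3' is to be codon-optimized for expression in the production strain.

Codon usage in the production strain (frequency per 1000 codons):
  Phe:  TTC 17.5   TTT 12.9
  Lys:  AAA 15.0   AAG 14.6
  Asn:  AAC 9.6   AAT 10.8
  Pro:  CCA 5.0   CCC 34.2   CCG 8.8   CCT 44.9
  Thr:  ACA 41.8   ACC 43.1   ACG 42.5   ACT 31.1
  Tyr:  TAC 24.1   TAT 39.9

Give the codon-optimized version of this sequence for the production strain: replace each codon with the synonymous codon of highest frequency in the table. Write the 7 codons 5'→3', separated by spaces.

Codon 1 (Lys): best is AAA at 15.0.
Codon 2 (Pro): best is CCT at 44.9.
Codon 3 (Phe): best is TTC at 17.5.
Codon 4 (Asn): best is AAT at 10.8.
Codon 5 (Tyr): best is TAT at 39.9.
Codon 6 (Thr): best is ACC at 43.1.
Codon 7 (Lys): best is AAA at 15.0.

AAA CCT TTC AAT TAT ACC AAA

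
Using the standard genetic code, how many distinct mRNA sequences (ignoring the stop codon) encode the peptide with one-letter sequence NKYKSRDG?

4608

Asn: 2 codons.
Lys: 2 codons.
Tyr: 2 codons.
Lys: 2 codons.
Ser: 6 codons.
Arg: 6 codons.
Asp: 2 codons.
Gly: 4 codons.
2 × 2 × 2 × 2 × 6 × 6 × 2 × 4 = 4608.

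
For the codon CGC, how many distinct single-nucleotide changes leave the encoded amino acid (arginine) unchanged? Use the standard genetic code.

Position 1: none → 0 synonymous.
Position 2: none → 0 synonymous.
Position 3: CGU, CGA, CGG → 3 synonymous.
Total: 0 + 0 + 3 = 3.

3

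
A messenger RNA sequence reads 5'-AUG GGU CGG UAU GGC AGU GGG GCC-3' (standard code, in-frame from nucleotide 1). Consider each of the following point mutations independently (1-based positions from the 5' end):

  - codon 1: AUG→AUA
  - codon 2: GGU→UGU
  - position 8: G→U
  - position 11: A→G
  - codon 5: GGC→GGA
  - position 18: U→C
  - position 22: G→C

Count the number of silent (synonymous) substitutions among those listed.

Codon 1: AUG (Met) → AUA (Ile) — missense.
Codon 2: GGU (Gly) → UGU (Cys) — missense.
Codon 3: CGG (Arg) → CUG (Leu) — missense.
Codon 4: UAU (Tyr) → UGU (Cys) — missense.
Codon 5: GGC (Gly) → GGA (Gly) — synonymous.
Codon 6: AGU (Ser) → AGC (Ser) — synonymous.
Codon 8: GCC (Ala) → CCC (Pro) — missense.
Synonymous: 2 of 7.

2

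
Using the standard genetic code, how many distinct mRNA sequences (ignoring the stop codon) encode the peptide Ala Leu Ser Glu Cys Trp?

Ala: 4 codons.
Leu: 6 codons.
Ser: 6 codons.
Glu: 2 codons.
Cys: 2 codons.
Trp: 1 codon.
4 × 6 × 6 × 2 × 2 × 1 = 576.

576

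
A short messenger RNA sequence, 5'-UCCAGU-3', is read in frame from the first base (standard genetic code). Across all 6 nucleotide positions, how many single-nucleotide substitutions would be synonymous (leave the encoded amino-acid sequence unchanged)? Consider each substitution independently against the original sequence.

4

Codon 1 (UCC, Ser): 3 synonymous substitutions.
Codon 2 (AGU, Ser): 1 synonymous substitution.
Total: 3 + 1 = 4.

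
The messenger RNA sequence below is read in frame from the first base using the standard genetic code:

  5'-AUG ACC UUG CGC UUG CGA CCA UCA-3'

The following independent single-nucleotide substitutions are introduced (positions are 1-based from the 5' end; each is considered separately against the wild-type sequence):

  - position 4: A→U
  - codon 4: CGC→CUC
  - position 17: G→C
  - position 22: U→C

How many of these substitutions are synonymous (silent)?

0

Codon 2: ACC (Thr) → UCC (Ser) — missense.
Codon 4: CGC (Arg) → CUC (Leu) — missense.
Codon 6: CGA (Arg) → CCA (Pro) — missense.
Codon 8: UCA (Ser) → CCA (Pro) — missense.
Synonymous: 0 of 4.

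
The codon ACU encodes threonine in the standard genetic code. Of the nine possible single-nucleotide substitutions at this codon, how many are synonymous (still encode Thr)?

Position 1: none → 0 synonymous.
Position 2: none → 0 synonymous.
Position 3: ACC, ACA, ACG → 3 synonymous.
Total: 0 + 0 + 3 = 3.

3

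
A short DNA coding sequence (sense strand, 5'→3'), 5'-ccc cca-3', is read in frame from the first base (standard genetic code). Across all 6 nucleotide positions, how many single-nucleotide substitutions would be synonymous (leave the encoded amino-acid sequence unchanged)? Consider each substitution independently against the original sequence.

Codon 1 (CCC, Pro): 3 synonymous substitutions.
Codon 2 (CCA, Pro): 3 synonymous substitutions.
Total: 3 + 3 = 6.

6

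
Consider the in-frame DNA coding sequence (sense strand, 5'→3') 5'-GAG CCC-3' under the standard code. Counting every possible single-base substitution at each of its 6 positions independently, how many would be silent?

Codon 1 (GAG, Glu): 1 synonymous substitution.
Codon 2 (CCC, Pro): 3 synonymous substitutions.
Total: 1 + 3 = 4.

4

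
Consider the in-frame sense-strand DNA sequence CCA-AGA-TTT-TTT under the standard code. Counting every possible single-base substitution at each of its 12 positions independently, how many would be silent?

7

Codon 1 (CCA, Pro): 3 synonymous substitutions.
Codon 2 (AGA, Arg): 2 synonymous substitutions.
Codon 3 (TTT, Phe): 1 synonymous substitution.
Codon 4 (TTT, Phe): 1 synonymous substitution.
Total: 3 + 2 + 1 + 1 = 7.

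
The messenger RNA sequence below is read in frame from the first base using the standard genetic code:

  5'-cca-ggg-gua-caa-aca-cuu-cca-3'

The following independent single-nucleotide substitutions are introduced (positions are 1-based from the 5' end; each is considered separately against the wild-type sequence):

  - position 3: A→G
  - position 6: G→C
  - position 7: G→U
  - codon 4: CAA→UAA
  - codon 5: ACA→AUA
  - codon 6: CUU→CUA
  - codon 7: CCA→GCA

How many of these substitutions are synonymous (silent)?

Codon 1: CCA (Pro) → CCG (Pro) — synonymous.
Codon 2: GGG (Gly) → GGC (Gly) — synonymous.
Codon 3: GUA (Val) → UUA (Leu) — missense.
Codon 4: CAA (Gln) → UAA (Stop) — nonsense.
Codon 5: ACA (Thr) → AUA (Ile) — missense.
Codon 6: CUU (Leu) → CUA (Leu) — synonymous.
Codon 7: CCA (Pro) → GCA (Ala) — missense.
Synonymous: 3 of 7.

3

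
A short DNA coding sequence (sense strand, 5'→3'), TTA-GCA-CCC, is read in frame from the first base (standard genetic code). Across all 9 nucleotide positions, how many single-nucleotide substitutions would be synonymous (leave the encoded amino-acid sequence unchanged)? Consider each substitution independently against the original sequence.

Codon 1 (TTA, Leu): 2 synonymous substitutions.
Codon 2 (GCA, Ala): 3 synonymous substitutions.
Codon 3 (CCC, Pro): 3 synonymous substitutions.
Total: 2 + 3 + 3 = 8.

8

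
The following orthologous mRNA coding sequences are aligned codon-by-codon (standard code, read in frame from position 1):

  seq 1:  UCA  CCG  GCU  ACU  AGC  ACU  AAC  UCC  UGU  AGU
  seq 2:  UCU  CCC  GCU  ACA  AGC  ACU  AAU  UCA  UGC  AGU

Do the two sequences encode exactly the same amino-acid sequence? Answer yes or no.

yes

Codon 1: UCA Ser / UCU Ser — synonymous.
Codon 2: CCG Pro / CCC Pro — synonymous.
Codon 3: GCU Ala / GCU Ala — identical.
Codon 4: ACU Thr / ACA Thr — synonymous.
Codon 5: AGC Ser / AGC Ser — identical.
Codon 6: ACU Thr / ACU Thr — identical.
Codon 7: AAC Asn / AAU Asn — synonymous.
Codon 8: UCC Ser / UCA Ser — synonymous.
Codon 9: UGU Cys / UGC Cys — synonymous.
Codon 10: AGU Ser / AGU Ser — identical.
Nonsynonymous differences: 0 → same protein.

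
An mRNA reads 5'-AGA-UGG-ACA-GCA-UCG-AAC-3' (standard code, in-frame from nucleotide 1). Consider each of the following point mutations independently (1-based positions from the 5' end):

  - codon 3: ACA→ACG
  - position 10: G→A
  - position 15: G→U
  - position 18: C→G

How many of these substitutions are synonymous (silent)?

2

Codon 3: ACA (Thr) → ACG (Thr) — synonymous.
Codon 4: GCA (Ala) → ACA (Thr) — missense.
Codon 5: UCG (Ser) → UCU (Ser) — synonymous.
Codon 6: AAC (Asn) → AAG (Lys) — missense.
Synonymous: 2 of 4.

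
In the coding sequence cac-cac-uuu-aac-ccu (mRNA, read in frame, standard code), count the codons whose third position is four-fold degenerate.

Codon 1 CAC (His): third position 2-fold.
Codon 2 CAC (His): third position 2-fold.
Codon 3 UUU (Phe): third position 2-fold.
Codon 4 AAC (Asn): third position 2-fold.
Codon 5 CCU (Pro): third position 4-fold.
Four-fold degenerate third positions: 1.

1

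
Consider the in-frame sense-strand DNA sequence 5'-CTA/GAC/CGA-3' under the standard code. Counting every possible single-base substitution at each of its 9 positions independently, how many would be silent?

9

Codon 1 (CTA, Leu): 4 synonymous substitutions.
Codon 2 (GAC, Asp): 1 synonymous substitution.
Codon 3 (CGA, Arg): 4 synonymous substitutions.
Total: 4 + 1 + 4 = 9.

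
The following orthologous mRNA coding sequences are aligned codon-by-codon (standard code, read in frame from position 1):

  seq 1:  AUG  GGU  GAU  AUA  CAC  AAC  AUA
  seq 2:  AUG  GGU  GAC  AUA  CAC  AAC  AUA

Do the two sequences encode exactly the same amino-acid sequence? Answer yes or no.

yes

Codon 1: AUG Met / AUG Met — identical.
Codon 2: GGU Gly / GGU Gly — identical.
Codon 3: GAU Asp / GAC Asp — synonymous.
Codon 4: AUA Ile / AUA Ile — identical.
Codon 5: CAC His / CAC His — identical.
Codon 6: AAC Asn / AAC Asn — identical.
Codon 7: AUA Ile / AUA Ile — identical.
Nonsynonymous differences: 0 → same protein.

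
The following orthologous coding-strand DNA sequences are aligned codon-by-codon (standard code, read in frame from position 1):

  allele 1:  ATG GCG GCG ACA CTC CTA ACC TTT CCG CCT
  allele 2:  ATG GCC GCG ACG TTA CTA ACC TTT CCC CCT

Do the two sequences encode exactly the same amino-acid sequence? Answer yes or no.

yes

Codon 1: ATG Met / ATG Met — identical.
Codon 2: GCG Ala / GCC Ala — synonymous.
Codon 3: GCG Ala / GCG Ala — identical.
Codon 4: ACA Thr / ACG Thr — synonymous.
Codon 5: CTC Leu / TTA Leu — synonymous.
Codon 6: CTA Leu / CTA Leu — identical.
Codon 7: ACC Thr / ACC Thr — identical.
Codon 8: TTT Phe / TTT Phe — identical.
Codon 9: CCG Pro / CCC Pro — synonymous.
Codon 10: CCT Pro / CCT Pro — identical.
Nonsynonymous differences: 0 → same protein.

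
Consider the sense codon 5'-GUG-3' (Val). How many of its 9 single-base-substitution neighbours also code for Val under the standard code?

Position 1: none → 0 synonymous.
Position 2: none → 0 synonymous.
Position 3: GUU, GUC, GUA → 3 synonymous.
Total: 0 + 0 + 3 = 3.

3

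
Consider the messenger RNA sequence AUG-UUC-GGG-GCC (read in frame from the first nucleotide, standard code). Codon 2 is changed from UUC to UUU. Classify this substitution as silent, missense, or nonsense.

Position 6 falls in codon 2: UUC → Phe.
After the substitution the codon is UUU → Phe.
Both encode Phe, so the change is synonymous.

silent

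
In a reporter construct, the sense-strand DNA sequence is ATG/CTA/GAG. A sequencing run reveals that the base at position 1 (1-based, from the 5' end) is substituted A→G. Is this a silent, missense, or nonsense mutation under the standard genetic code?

missense

Position 1 falls in codon 1: ATG → Met.
After the substitution the codon is GTG → Val.
Met ≠ Val, so this is a missense mutation.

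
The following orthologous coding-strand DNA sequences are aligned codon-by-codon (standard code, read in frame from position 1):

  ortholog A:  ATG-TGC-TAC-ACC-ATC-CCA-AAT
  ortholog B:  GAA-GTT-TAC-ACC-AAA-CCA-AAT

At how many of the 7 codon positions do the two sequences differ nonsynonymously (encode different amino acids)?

3

Codon 1: ATG Met / GAA Glu — nonsynonymous.
Codon 2: TGC Cys / GTT Val — nonsynonymous.
Codon 3: TAC Tyr / TAC Tyr — identical.
Codon 4: ACC Thr / ACC Thr — identical.
Codon 5: ATC Ile / AAA Lys — nonsynonymous.
Codon 6: CCA Pro / CCA Pro — identical.
Codon 7: AAT Asn / AAT Asn — identical.
Nonsynonymous differences: 3.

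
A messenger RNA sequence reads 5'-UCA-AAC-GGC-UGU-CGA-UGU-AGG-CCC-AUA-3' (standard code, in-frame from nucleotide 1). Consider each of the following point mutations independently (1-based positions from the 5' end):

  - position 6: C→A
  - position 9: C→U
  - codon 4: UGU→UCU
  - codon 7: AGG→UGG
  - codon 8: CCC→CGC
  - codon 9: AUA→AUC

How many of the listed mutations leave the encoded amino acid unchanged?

2

Codon 2: AAC (Asn) → AAA (Lys) — missense.
Codon 3: GGC (Gly) → GGU (Gly) — synonymous.
Codon 4: UGU (Cys) → UCU (Ser) — missense.
Codon 7: AGG (Arg) → UGG (Trp) — missense.
Codon 8: CCC (Pro) → CGC (Arg) — missense.
Codon 9: AUA (Ile) → AUC (Ile) — synonymous.
Synonymous: 2 of 6.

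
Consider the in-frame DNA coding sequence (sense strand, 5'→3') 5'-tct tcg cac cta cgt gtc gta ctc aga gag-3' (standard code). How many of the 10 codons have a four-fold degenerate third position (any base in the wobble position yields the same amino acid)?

7

Codon 1 TCT (Ser): third position 4-fold.
Codon 2 TCG (Ser): third position 4-fold.
Codon 3 CAC (His): third position 2-fold.
Codon 4 CTA (Leu): third position 4-fold.
Codon 5 CGT (Arg): third position 4-fold.
Codon 6 GTC (Val): third position 4-fold.
Codon 7 GTA (Val): third position 4-fold.
Codon 8 CTC (Leu): third position 4-fold.
Codon 9 AGA (Arg): third position 2-fold.
Codon 10 GAG (Glu): third position 2-fold.
Four-fold degenerate third positions: 7.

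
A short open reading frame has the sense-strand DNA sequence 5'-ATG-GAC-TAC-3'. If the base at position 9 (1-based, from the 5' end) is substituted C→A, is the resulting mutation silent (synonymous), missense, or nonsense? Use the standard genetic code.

nonsense

Position 9 falls in codon 3: TAC → Tyr.
After the substitution the codon is TAA → Stop.
The new codon is a stop codon, so this is a nonsense mutation.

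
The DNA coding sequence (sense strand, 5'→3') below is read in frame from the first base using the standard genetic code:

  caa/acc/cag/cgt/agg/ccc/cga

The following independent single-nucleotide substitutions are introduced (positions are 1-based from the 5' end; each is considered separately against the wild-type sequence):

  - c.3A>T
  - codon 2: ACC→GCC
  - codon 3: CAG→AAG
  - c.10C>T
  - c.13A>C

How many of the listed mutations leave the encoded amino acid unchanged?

Codon 1: CAA (Gln) → CAT (His) — missense.
Codon 2: ACC (Thr) → GCC (Ala) — missense.
Codon 3: CAG (Gln) → AAG (Lys) — missense.
Codon 4: CGT (Arg) → TGT (Cys) — missense.
Codon 5: AGG (Arg) → CGG (Arg) — synonymous.
Synonymous: 1 of 5.

1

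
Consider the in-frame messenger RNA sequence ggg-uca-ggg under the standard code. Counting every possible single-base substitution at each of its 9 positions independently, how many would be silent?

9

Codon 1 (GGG, Gly): 3 synonymous substitutions.
Codon 2 (UCA, Ser): 3 synonymous substitutions.
Codon 3 (GGG, Gly): 3 synonymous substitutions.
Total: 3 + 3 + 3 = 9.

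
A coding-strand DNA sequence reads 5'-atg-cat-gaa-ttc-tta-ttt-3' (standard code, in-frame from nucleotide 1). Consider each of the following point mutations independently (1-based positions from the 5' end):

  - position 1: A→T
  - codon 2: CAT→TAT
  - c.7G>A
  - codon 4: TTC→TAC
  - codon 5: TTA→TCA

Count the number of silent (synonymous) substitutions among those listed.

Codon 1: ATG (Met) → TTG (Leu) — missense.
Codon 2: CAT (His) → TAT (Tyr) — missense.
Codon 3: GAA (Glu) → AAA (Lys) — missense.
Codon 4: TTC (Phe) → TAC (Tyr) — missense.
Codon 5: TTA (Leu) → TCA (Ser) — missense.
Synonymous: 0 of 5.

0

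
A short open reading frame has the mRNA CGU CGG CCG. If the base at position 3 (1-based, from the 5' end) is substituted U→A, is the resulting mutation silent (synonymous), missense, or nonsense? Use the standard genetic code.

Position 3 falls in codon 1: CGU → Arg.
After the substitution the codon is CGA → Arg.
Both encode Arg, so the change is synonymous.

silent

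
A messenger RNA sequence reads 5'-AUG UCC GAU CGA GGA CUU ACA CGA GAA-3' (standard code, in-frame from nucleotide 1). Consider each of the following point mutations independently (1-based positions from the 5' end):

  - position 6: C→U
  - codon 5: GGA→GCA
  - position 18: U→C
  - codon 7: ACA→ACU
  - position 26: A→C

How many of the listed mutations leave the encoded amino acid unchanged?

3

Codon 2: UCC (Ser) → UCU (Ser) — synonymous.
Codon 5: GGA (Gly) → GCA (Ala) — missense.
Codon 6: CUU (Leu) → CUC (Leu) — synonymous.
Codon 7: ACA (Thr) → ACU (Thr) — synonymous.
Codon 9: GAA (Glu) → GCA (Ala) — missense.
Synonymous: 3 of 5.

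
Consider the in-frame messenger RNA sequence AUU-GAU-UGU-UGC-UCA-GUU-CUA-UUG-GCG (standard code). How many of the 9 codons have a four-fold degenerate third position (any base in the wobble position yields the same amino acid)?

4

Codon 1 AUU (Ile): third position 3-fold.
Codon 2 GAU (Asp): third position 2-fold.
Codon 3 UGU (Cys): third position 2-fold.
Codon 4 UGC (Cys): third position 2-fold.
Codon 5 UCA (Ser): third position 4-fold.
Codon 6 GUU (Val): third position 4-fold.
Codon 7 CUA (Leu): third position 4-fold.
Codon 8 UUG (Leu): third position 2-fold.
Codon 9 GCG (Ala): third position 4-fold.
Four-fold degenerate third positions: 4.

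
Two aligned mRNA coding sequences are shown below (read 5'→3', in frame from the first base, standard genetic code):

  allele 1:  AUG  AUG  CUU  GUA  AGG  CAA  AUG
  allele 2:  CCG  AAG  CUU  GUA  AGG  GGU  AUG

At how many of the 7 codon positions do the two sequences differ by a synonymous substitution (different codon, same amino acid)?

0

Codon 1: AUG Met / CCG Pro — nonsynonymous.
Codon 2: AUG Met / AAG Lys — nonsynonymous.
Codon 3: CUU Leu / CUU Leu — identical.
Codon 4: GUA Val / GUA Val — identical.
Codon 5: AGG Arg / AGG Arg — identical.
Codon 6: CAA Gln / GGU Gly — nonsynonymous.
Codon 7: AUG Met / AUG Met — identical.
Synonymous differences: 0.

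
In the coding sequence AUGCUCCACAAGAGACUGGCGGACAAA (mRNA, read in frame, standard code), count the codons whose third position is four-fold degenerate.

3

Codon 1 AUG (Met): third position 1-fold.
Codon 2 CUC (Leu): third position 4-fold.
Codon 3 CAC (His): third position 2-fold.
Codon 4 AAG (Lys): third position 2-fold.
Codon 5 AGA (Arg): third position 2-fold.
Codon 6 CUG (Leu): third position 4-fold.
Codon 7 GCG (Ala): third position 4-fold.
Codon 8 GAC (Asp): third position 2-fold.
Codon 9 AAA (Lys): third position 2-fold.
Four-fold degenerate third positions: 3.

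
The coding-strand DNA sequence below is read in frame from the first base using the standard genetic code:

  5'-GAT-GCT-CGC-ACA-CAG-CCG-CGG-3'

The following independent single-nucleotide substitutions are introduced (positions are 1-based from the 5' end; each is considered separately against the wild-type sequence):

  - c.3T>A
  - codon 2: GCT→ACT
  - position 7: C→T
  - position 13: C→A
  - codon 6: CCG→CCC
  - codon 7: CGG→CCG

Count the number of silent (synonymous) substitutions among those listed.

1

Codon 1: GAT (Asp) → GAA (Glu) — missense.
Codon 2: GCT (Ala) → ACT (Thr) — missense.
Codon 3: CGC (Arg) → TGC (Cys) — missense.
Codon 5: CAG (Gln) → AAG (Lys) — missense.
Codon 6: CCG (Pro) → CCC (Pro) — synonymous.
Codon 7: CGG (Arg) → CCG (Pro) — missense.
Synonymous: 1 of 6.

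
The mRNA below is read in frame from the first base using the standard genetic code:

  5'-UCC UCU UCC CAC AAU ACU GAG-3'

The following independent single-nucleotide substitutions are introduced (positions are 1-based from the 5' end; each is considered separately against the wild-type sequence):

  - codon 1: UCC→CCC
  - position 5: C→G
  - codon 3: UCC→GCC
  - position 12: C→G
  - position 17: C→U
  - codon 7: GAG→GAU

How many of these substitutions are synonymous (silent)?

Codon 1: UCC (Ser) → CCC (Pro) — missense.
Codon 2: UCU (Ser) → UGU (Cys) — missense.
Codon 3: UCC (Ser) → GCC (Ala) — missense.
Codon 4: CAC (His) → CAG (Gln) — missense.
Codon 6: ACU (Thr) → AUU (Ile) — missense.
Codon 7: GAG (Glu) → GAU (Asp) — missense.
Synonymous: 0 of 6.

0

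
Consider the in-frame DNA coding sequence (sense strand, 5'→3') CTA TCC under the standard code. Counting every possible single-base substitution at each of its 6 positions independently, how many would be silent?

7

Codon 1 (CTA, Leu): 4 synonymous substitutions.
Codon 2 (TCC, Ser): 3 synonymous substitutions.
Total: 4 + 3 = 7.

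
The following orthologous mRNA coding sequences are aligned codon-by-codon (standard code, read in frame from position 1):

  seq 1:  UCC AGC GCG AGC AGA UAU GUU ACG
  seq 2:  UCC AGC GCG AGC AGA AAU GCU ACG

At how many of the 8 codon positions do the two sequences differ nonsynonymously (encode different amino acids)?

Codon 1: UCC Ser / UCC Ser — identical.
Codon 2: AGC Ser / AGC Ser — identical.
Codon 3: GCG Ala / GCG Ala — identical.
Codon 4: AGC Ser / AGC Ser — identical.
Codon 5: AGA Arg / AGA Arg — identical.
Codon 6: UAU Tyr / AAU Asn — nonsynonymous.
Codon 7: GUU Val / GCU Ala — nonsynonymous.
Codon 8: ACG Thr / ACG Thr — identical.
Nonsynonymous differences: 2.

2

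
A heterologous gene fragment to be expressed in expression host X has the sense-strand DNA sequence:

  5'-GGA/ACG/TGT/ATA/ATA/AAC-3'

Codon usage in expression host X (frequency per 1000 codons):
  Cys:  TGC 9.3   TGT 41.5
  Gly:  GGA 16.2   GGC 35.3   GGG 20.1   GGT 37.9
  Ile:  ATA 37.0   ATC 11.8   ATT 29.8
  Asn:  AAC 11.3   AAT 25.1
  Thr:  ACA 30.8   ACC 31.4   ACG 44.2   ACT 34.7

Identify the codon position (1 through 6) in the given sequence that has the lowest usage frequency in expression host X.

Codon 1 GGA (Gly): 16.2 per 1000.
Codon 2 ACG (Thr): 44.2 per 1000.
Codon 3 TGT (Cys): 41.5 per 1000.
Codon 4 ATA (Ile): 37.0 per 1000.
Codon 5 ATA (Ile): 37.0 per 1000.
Codon 6 AAC (Asn): 11.3 per 1000.
Lowest frequency is 11.3 at codon 6.

6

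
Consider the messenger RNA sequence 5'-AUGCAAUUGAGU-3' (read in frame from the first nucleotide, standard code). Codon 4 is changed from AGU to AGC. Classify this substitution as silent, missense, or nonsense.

Position 12 falls in codon 4: AGU → Ser.
After the substitution the codon is AGC → Ser.
Both encode Ser, so the change is synonymous.

silent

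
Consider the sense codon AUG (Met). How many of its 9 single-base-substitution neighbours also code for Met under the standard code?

Position 1: none → 0 synonymous.
Position 2: none → 0 synonymous.
Position 3: none → 0 synonymous.
Total: 0 + 0 + 0 = 0.

0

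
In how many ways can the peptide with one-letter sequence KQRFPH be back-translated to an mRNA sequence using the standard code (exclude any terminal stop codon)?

Lys: 2 codons.
Gln: 2 codons.
Arg: 6 codons.
Phe: 2 codons.
Pro: 4 codons.
His: 2 codons.
2 × 2 × 6 × 2 × 4 × 2 = 384.

384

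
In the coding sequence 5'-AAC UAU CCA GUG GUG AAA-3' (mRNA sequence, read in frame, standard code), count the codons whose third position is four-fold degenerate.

3

Codon 1 AAC (Asn): third position 2-fold.
Codon 2 UAU (Tyr): third position 2-fold.
Codon 3 CCA (Pro): third position 4-fold.
Codon 4 GUG (Val): third position 4-fold.
Codon 5 GUG (Val): third position 4-fold.
Codon 6 AAA (Lys): third position 2-fold.
Four-fold degenerate third positions: 3.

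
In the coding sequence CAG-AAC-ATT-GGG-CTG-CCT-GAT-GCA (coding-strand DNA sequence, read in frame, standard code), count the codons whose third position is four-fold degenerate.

Codon 1 CAG (Gln): third position 2-fold.
Codon 2 AAC (Asn): third position 2-fold.
Codon 3 ATT (Ile): third position 3-fold.
Codon 4 GGG (Gly): third position 4-fold.
Codon 5 CTG (Leu): third position 4-fold.
Codon 6 CCT (Pro): third position 4-fold.
Codon 7 GAT (Asp): third position 2-fold.
Codon 8 GCA (Ala): third position 4-fold.
Four-fold degenerate third positions: 4.

4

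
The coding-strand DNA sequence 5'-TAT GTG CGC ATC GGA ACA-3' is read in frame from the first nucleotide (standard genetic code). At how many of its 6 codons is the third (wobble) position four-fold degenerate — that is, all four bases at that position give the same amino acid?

4

Codon 1 TAT (Tyr): third position 2-fold.
Codon 2 GTG (Val): third position 4-fold.
Codon 3 CGC (Arg): third position 4-fold.
Codon 4 ATC (Ile): third position 3-fold.
Codon 5 GGA (Gly): third position 4-fold.
Codon 6 ACA (Thr): third position 4-fold.
Four-fold degenerate third positions: 4.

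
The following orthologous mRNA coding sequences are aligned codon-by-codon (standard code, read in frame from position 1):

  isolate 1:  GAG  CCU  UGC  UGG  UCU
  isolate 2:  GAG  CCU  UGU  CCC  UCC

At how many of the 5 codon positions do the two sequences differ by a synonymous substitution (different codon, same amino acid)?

2

Codon 1: GAG Glu / GAG Glu — identical.
Codon 2: CCU Pro / CCU Pro — identical.
Codon 3: UGC Cys / UGU Cys — synonymous.
Codon 4: UGG Trp / CCC Pro — nonsynonymous.
Codon 5: UCU Ser / UCC Ser — synonymous.
Synonymous differences: 2.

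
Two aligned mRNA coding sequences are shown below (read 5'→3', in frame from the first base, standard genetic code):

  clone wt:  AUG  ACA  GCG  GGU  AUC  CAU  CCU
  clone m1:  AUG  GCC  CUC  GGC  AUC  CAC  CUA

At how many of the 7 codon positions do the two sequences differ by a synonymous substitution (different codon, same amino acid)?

Codon 1: AUG Met / AUG Met — identical.
Codon 2: ACA Thr / GCC Ala — nonsynonymous.
Codon 3: GCG Ala / CUC Leu — nonsynonymous.
Codon 4: GGU Gly / GGC Gly — synonymous.
Codon 5: AUC Ile / AUC Ile — identical.
Codon 6: CAU His / CAC His — synonymous.
Codon 7: CCU Pro / CUA Leu — nonsynonymous.
Synonymous differences: 2.

2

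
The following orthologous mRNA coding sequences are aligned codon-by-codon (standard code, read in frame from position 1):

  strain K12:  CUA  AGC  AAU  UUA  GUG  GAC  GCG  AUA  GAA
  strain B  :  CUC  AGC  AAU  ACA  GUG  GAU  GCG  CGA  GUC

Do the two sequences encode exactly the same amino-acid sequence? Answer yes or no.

no

Codon 1: CUA Leu / CUC Leu — synonymous.
Codon 2: AGC Ser / AGC Ser — identical.
Codon 3: AAU Asn / AAU Asn — identical.
Codon 4: UUA Leu / ACA Thr — nonsynonymous.
Codon 5: GUG Val / GUG Val — identical.
Codon 6: GAC Asp / GAU Asp — synonymous.
Codon 7: GCG Ala / GCG Ala — identical.
Codon 8: AUA Ile / CGA Arg — nonsynonymous.
Codon 9: GAA Glu / GUC Val — nonsynonymous.
Nonsynonymous differences: 3 → different protein.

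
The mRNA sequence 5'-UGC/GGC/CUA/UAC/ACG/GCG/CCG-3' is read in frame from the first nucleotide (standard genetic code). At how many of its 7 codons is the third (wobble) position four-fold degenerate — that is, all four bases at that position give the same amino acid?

Codon 1 UGC (Cys): third position 2-fold.
Codon 2 GGC (Gly): third position 4-fold.
Codon 3 CUA (Leu): third position 4-fold.
Codon 4 UAC (Tyr): third position 2-fold.
Codon 5 ACG (Thr): third position 4-fold.
Codon 6 GCG (Ala): third position 4-fold.
Codon 7 CCG (Pro): third position 4-fold.
Four-fold degenerate third positions: 5.

5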